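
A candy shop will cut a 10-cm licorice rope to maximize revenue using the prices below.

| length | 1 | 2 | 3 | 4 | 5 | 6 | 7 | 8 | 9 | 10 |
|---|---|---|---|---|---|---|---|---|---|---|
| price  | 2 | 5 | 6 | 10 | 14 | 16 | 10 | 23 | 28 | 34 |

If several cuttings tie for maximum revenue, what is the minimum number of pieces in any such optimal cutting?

Build r[k] bottom-up: r[k] = max over allowed piece i of (p[i] + r[k−i]).
r[1] = 2
r[2] = max(2+2, 5+0) = 5
r[3] = max(2+5, 5+2, 6+0) = 7
r[4] = max(2+7, 5+5, 6+2, 10+0) = 10
r[5] = max(2+10, 5+7, 6+5, 10+2, 14+0) = 14
r[6] = max(2+14, 5+10, 6+7, 10+5, 14+2, 16+0) = 16
r[7] = max(2+16, 5+14, 6+10, …, 16+2, 10+0) = 19
r[8] = max(2+19, 5+16, 6+14, …, 10+2, 23+0) = 23
r[9] = max(2+23, 5+19, 6+16, …, 23+2, 28+0) = 28
r[10] = max(2+28, 5+23, 6+19, …, 28+2, 34+0) = 34
Maximum revenue is ¢34.
Now minimize piece count subject to staying optimal: for each k, pieces[k] = 1 + min over i with p[i]+r[k−i]=r[k] of pieces[k−i].
pieces[7] = 2
pieces[8] = 1
pieces[9] = 1
pieces[10] = 1

1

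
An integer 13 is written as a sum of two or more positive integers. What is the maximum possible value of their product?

108

Define f[k] = max over 1≤i<k of i · max(k−i, f[k−i]); the inner max lets the remainder stay uncut if that's better.
f[2] = 1·max(1,0) = 1·1 = 1
f[3] = max(1·2, 2·1) = 2
f[4] = max(1·3, 2·2, 3·1) = 4
f[5] = max(1·4, 2·3, 3·2, 4·1) = 6
f[6] = max(1·6, 2·4, 3·3, 4·2, 5·1) = 9
f[7] = max(1·9, 2·6, 3·4, 4·3, 5·2, 6·1) = 12
f[8] = max(1·12, 2·9, 3·6, …, 6·2, 7·1) = 18
f[9] = max(1·18, 2·12, 3·9, …, 7·2, 8·1) = 27
f[10] = max(1·27, 2·18, 3·12, …, 8·2, 9·1) = 36
f[11] = max(1·36, 2·27, 3·18, …, 9·2, 10·1) = 54
f[12] = max(1·54, 2·36, 3·27, …, 10·2, 11·1) = 81
f[13] = max(1·81, 2·54, 3·36, …, 11·2, 12·1) = 108
One optimal split: 3 + 3 + 3 + 2 + 2; product 3·3·3·2·2 = 108.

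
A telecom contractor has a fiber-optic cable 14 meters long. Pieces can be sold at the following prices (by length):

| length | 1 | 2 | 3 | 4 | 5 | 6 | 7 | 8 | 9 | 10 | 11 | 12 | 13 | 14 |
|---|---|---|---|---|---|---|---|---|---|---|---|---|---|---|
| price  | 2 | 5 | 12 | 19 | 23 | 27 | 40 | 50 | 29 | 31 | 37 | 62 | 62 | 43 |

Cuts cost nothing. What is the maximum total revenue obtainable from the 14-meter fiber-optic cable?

80

Consider every possible first cut. r[k] is the best of p[i]+r[k−i] over all sellable i≤k.
r[1] = 2
r[2] = max(2+2, 5+0) = 5
r[3] = max(2+5, 5+2, 12+0) = 12
r[4] = max(2+12, 5+5, 12+2, 19+0) = 19
r[5] = max(2+19, 5+12, 12+5, 19+2, 23+0) = 23
r[6] = max(2+23, 5+19, 12+12, 19+5, 23+2, 27+0) = 27
r[7] = max(2+27, 5+23, 12+19, …, 27+2, 40+0) = 40
r[8] = max(2+40, 5+27, 12+23, …, 40+2, 50+0) = 50
r[9] = max(2+50, 5+40, 12+27, …, 50+2, 29+0) = 52
r[10] = max(2+52, 5+50, 12+40, …, 29+2, 31+0) = 55
r[11] = max(2+55, 5+52, 12+50, …, 31+2, 37+0) = 62
r[12] = max(2+62, 5+55, 12+52, …, 37+2, 62+0) = 69
r[13] = max(2+69, 5+62, 12+55, …, 62+2, 62+0) = 73
r[14] = max(2+73, 5+69, 12+62, …, 62+2, 43+0) = 80
One optimal cutting: 7 + 7 → $40 + $40 = $80.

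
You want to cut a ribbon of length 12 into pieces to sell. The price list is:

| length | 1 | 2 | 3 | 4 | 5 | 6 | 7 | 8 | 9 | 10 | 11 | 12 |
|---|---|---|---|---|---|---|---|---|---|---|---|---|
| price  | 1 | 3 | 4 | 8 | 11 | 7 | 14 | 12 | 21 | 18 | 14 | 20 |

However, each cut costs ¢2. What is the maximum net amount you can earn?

Consider every possible first cut. v[k] is the best of p[i]+v[k−i] over all sellable i≤k, charging 2 whenever i<k.
v[1] = 1
v[2] = 3
v[3] = 4
v[4] = 8
v[5] = 11
v[6] = 10  (first piece 1, then v[5]=11)
v[7] = 14
v[8] = 14  (first piece 4, then v[4]=8)
v[9] = 21
v[10] = 20  (first piece 1, then v[9]=21)
v[11] = 22  (first piece 2, then v[9]=21)
v[12] = 23  (first piece 3, then v[9]=21)
One optimal plan: pieces 9 + 3 (1 cut) → ¢25 − ¢2 = ¢23.

23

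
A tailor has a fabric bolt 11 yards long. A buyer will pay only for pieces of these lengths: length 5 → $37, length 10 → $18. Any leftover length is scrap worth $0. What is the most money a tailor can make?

Build best[k] bottom-up: best[k] = max over allowed piece i of (p[i] + best[k−i]).
best[1] = 0
best[2] = 0
best[3] = 0
best[4] = 0
best[5] = 37
best[6] = 37
best[7] = 37
best[8] = 37
best[9] = 37
best[10] = 74  (first piece 5, then best[5]=37)
best[11] = 74
One optimal cutting: pieces 5 + 5 with 1 yard of scrap → $74.

74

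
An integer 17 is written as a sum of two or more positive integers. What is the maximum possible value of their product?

486

Let m[k] be the best product for length k (with at least one cut). For each first piece i, the rest contributes max(k−i, m[k−i]).
m[2] = 1·max(1,0) = 1·1 = 1
m[3] = max(1·2, 2·1) = 2
m[4] = max(1·3, 2·2, 3·1) = 4
m[5] = max(1·4, 2·3, 3·2, 4·1) = 6
m[6] = max(1·6, 2·4, 3·3, 4·2, 5·1) = 9
m[7] = max(1·9, 2·6, 3·4, 4·3, 5·2, 6·1) = 12
m[8] = max(1·12, 2·9, 3·6, …, 6·2, 7·1) = 18
m[9] = max(1·18, 2·12, 3·9, …, 7·2, 8·1) = 27
m[10] = max(1·27, 2·18, 3·12, …, 8·2, 9·1) = 36
m[11] = max(1·36, 2·27, 3·18, …, 9·2, 10·1) = 54
m[12] = max(1·54, 2·36, 3·27, …, 10·2, 11·1) = 81
m[13] = max(1·81, 2·54, 3·36, …, 11·2, 12·1) = 108
m[14] = max(1·108, 2·81, 3·54, …, 12·2, 13·1) = 162
m[15] = max(1·162, 2·108, 3·81, …, 13·2, 14·1) = 243
m[16] = max(1·243, 2·162, 3·108, …, 14·2, 15·1) = 324
m[17] = max(1·324, 2·243, 3·162, …, 15·2, 16·1) = 486
One optimal split: 3 + 3 + 3 + 3 + 3 + 2; product 3·3·3·3·3·2 = 486.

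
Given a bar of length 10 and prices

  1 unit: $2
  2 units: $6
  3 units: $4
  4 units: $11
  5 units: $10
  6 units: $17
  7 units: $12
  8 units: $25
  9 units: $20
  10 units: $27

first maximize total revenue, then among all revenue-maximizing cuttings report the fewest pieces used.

Build r[k] bottom-up: r[k] = max over allowed piece i of (p[i] + r[k−i]).
r[1] = 2
r[2] = 6
r[3] = 8  (first piece 1, then r[2]=6)
r[4] = 12  (first piece 2, then r[2]=6)
r[5] = 14  (first piece 1, then r[4]=12)
r[6] = 18  (first piece 2, then r[4]=12)
r[7] = 20  (first piece 1, then r[6]=18)
r[8] = 25
r[9] = 27  (first piece 1, then r[8]=25)
r[10] = 31  (first piece 2, then r[8]=25)
Maximum revenue is $31.
Now minimize piece count subject to staying optimal: for each k, pieces[k] = 1 + min over i with p[i]+r[k−i]=r[k] of pieces[k−i].
pieces[7] = 4
pieces[8] = 1
pieces[9] = 2
pieces[10] = 2

2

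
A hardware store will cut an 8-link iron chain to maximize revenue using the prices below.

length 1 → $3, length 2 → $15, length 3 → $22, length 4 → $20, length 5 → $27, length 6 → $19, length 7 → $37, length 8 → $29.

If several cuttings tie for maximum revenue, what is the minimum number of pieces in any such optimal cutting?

4

Let r[k] be the best obtainable value from length k. For each k, try every first piece i and keep the best of price[i] + r[k−i].
r[1] = 3
r[2] = max(3+3, 15+0) = 15
r[3] = max(3+15, 15+3, 22+0) = 22
r[4] = max(3+22, 15+15, 22+3, 20+0) = 30
r[5] = max(3+30, 15+22, 22+15, 20+3, 27+0) = 37
r[6] = max(3+37, 15+30, 22+22, 20+15, 27+3, 19+0) = 45
r[7] = max(3+45, 15+37, 22+30, …, 19+3, 37+0) = 52
r[8] = max(3+52, 15+45, 22+37, …, 37+3, 29+0) = 60
Maximum revenue is $60.
Now minimize piece count subject to staying optimal: for each k, pieces[k] = 1 + min over i with p[i]+r[k−i]=r[k] of pieces[k−i].
pieces[5] = 2
pieces[6] = 3
pieces[7] = 3
pieces[8] = 4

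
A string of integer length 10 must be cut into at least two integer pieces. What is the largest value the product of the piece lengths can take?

Fill prod[k] for k=2..10: at each k try every first piece i and multiply by the better of (k−i) uncut or prod[k−i].
prod[2] = 1*max(1,0) = 1*1 = 1
prod[3] = max(1*2, 2*1) = 2
prod[4] = max(1*3, 2*2, 3*1) = 4
prod[5] = max(1*4, 2*3, 3*2, 4*1) = 6
prod[6] = max(1*6, 2*4, 3*3, 4*2, 5*1) = 9
prod[7] = max(1*9, 2*6, 3*4, 4*3, 5*2, 6*1) = 12
prod[8] = max(1*12, 2*9, 3*6, …, 6*2, 7*1) = 18
prod[9] = max(1*18, 2*12, 3*9, …, 7*2, 8*1) = 27
prod[10] = max(1*27, 2*18, 3*12, …, 8*2, 9*1) = 36
One optimal split: 3 + 3 + 2 + 2; product 3*3*2*2 = 36.

36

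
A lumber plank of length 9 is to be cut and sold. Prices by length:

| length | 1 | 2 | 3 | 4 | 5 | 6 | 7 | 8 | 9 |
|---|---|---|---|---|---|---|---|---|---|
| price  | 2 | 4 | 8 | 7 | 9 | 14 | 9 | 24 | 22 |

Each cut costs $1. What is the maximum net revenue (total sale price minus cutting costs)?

25

Let v[k] be the best obtainable value from length k. For each k, try every first piece i and keep the best of price[i] + v[k−i] minus the 1 cut fee when i<k.
v[1] = 2
v[2] = max(2+2-1, 4+0) = 4
v[3] = max(2+4-1, 4+2-1, 8+0) = 8
v[4] = max(2+8-1, 4+4-1, 8+2-1, 7+0) = 9
v[5] = max(2+9-1, 4+8-1, 8+4-1, 7+2-1, 9+0) = 11
v[6] = max(2+11-1, 4+9-1, 8+8-1, 7+4-1, 9+2-1, 14+0) = 15
v[7] = max(2+15-1, 4+11-1, 8+9-1, …, 14+2-1, 9+0) = 16
v[8] = max(2+16-1, 4+15-1, 8+11-1, …, 9+2-1, 24+0) = 24
v[9] = max(2+24-1, 4+16-1, 8+15-1, …, 24+2-1, 22+0) = 25
One optimal plan: pieces 8 + 1 (1 cut) → $26 − $1 = $25.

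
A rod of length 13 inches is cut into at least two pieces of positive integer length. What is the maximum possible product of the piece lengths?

Let m[k] be the best product for length k (with at least one cut). For each first piece i, the rest contributes max(k−i, m[k−i]).
m[2] = 1*max(1,0) = 1*1 = 1
m[3] = 1*max(2,1) = 1*2 = 2
m[4] = 2*max(2,1) = 2*2 = 4
m[5] = 2*max(3,2) = 2*3 = 6
m[6] = 3*max(3,2) = 3*3 = 9
m[7] = 2*max(5,6) = 2*6 = 12
m[8] = 2*max(6,9) = 2*9 = 18
m[9] = 3*max(6,9) = 3*9 = 27
m[10] = 2*max(8,18) = 2*18 = 36
m[11] = 2*max(9,27) = 2*27 = 54
m[12] = 3*max(9,27) = 3*27 = 81
m[13] = 2*max(11,54) = 2*54 = 108
One optimal split: 3 + 3 + 3 + 2 + 2; product 3*3*3*2*2 = 108.

108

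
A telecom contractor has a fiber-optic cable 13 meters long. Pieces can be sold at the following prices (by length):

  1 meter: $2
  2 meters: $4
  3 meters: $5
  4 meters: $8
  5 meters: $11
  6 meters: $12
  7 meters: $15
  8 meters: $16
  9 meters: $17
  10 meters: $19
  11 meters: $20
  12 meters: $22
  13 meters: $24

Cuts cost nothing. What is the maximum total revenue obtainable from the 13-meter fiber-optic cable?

Let R[k] be the best obtainable value from length k. For each k, try every first piece i and keep the best of price[i] + R[k−i].
R[1] = 2
R[2] = max(2+2, 4+0) = 4
R[3] = max(2+4, 4+2, 5+0) = 6
R[4] = max(2+6, 4+4, 5+2, 8+0) = 8
R[5] = max(2+8, 4+6, 5+4, 8+2, 11+0) = 11
R[6] = max(2+11, 4+8, 5+6, 8+4, 11+2, 12+0) = 13
R[7] = max(2+13, 4+11, 5+8, …, 12+2, 15+0) = 15
R[8] = max(2+15, 4+13, 5+11, …, 15+2, 16+0) = 17
R[9] = max(2+17, 4+15, 5+13, …, 16+2, 17+0) = 19
R[10] = max(2+19, 4+17, 5+15, …, 17+2, 19+0) = 22
R[11] = max(2+22, 4+19, 5+17, …, 19+2, 20+0) = 24
R[12] = max(2+24, 4+22, 5+19, …, 20+2, 22+0) = 26
R[13] = max(2+26, 4+24, 5+22, …, 22+2, 24+0) = 28
One optimal cutting: 5 + 5 + 1 + 1 + 1 → $11 + $11 + $2 + $2 + $2 = $28.

28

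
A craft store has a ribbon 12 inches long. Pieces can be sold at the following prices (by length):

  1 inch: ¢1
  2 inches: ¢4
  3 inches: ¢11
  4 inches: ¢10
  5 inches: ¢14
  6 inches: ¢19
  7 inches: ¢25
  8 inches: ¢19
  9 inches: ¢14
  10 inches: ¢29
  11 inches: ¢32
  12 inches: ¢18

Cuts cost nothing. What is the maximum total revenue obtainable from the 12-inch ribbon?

44

Let R[k] be the best obtainable value from length k. For each k, try every first piece i and keep the best of price[i] + R[k−i].
R[1] = 1
R[2] = max(1+1, 4+0) = 4
R[3] = max(1+4, 4+1, 11+0) = 11
R[4] = max(1+11, 4+4, 11+1, 10+0) = 12
R[5] = max(1+12, 4+11, 11+4, 10+1, 14+0) = 15
R[6] = max(1+15, 4+12, 11+11, 10+4, 14+1, 19+0) = 22
R[7] = max(1+22, 4+15, 11+12, …, 19+1, 25+0) = 25
R[8] = max(1+25, 4+22, 11+15, …, 25+1, 19+0) = 26
R[9] = max(1+26, 4+25, 11+22, …, 19+1, 14+0) = 33
R[10] = max(1+33, 4+26, 11+25, …, 14+1, 29+0) = 36
R[11] = max(1+36, 4+33, 11+26, …, 29+1, 32+0) = 37
R[12] = max(1+37, 4+36, 11+33, …, 32+1, 18+0) = 44
One optimal cutting: 3 + 3 + 3 + 3 → ¢11 + ¢11 + ¢11 + ¢11 = ¢44.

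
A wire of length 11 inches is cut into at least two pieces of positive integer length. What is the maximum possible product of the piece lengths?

Let g[k] be the best product for length k (with at least one cut). For each first piece i, the rest contributes max(k−i, g[k−i]).
Small cases: g[2]=1, g[3]=2.
g[4] = 2*max(2,1) = 2*2 = 4
g[5] = 2*max(3,2) = 2*3 = 6
g[6] = 3*max(3,2) = 3*3 = 9
g[7] = 2*max(5,6) = 2*6 = 12
g[8] = 2*max(6,9) = 2*9 = 18
g[9] = 3*max(6,9) = 3*9 = 27
g[10] = 2*max(8,18) = 2*18 = 36
g[11] = 2*max(9,27) = 2*27 = 54
One optimal split: 3 + 3 + 3 + 2; product 3*3*3*2 = 54.

54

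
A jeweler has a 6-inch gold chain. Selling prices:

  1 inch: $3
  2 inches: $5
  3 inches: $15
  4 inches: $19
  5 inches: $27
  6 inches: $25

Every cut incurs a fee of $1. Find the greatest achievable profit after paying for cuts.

29

Let v[k] be the best obtainable value from length k. For each k, try every first piece i and keep the best of price[i] + v[k−i] minus the 1 cut fee when i<k.
v[1] = 3
v[2] = max(3+3-1, 5+0) = 5
v[3] = max(3+5-1, 5+3-1, 15+0) = 15
v[4] = max(3+15-1, 5+5-1, 15+3-1, 19+0) = 19
v[5] = max(3+19-1, 5+15-1, 15+5-1, 19+3-1, 27+0) = 27
v[6] = max(3+27-1, 5+19-1, 15+15-1, 19+5-1, 27+3-1, 25+0) = 29
One optimal plan: pieces 5 + 1 (1 cut) → $30 − $1 = $29.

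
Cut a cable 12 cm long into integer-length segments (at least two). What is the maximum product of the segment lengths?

Define m[k] = max over 1≤i<k of i · max(k−i, m[k−i]); the inner max lets the remainder stay uncut if that's better.
Small cases: m[2]=1, m[3]=2, m[4]=4, m[5]=6, m[6]=9, m[7]=12.
m[8] = 2·max(6,9) = 2·9 = 18
m[9] = 3·max(6,9) = 3·9 = 27
m[10] = 2·max(8,18) = 2·18 = 36
m[11] = 2·max(9,27) = 2·27 = 54
m[12] = 3·max(9,27) = 3·27 = 81
One optimal split: 3 + 3 + 3 + 3; product 3·3·3·3 = 81.

81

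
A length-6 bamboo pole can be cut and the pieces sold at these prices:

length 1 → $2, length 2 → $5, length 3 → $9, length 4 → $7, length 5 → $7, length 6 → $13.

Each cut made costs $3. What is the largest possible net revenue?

Let net[k] be the best obtainable value from length k. For each k, try every first piece i and keep the best of price[i] + net[k−i] minus the 3 cut fee when i<k.
net[1] = 2
net[2] = max(2+2-3, 5+0) = 5
net[3] = max(2+5-3, 5+2-3, 9+0) = 9
net[4] = max(2+9-3, 5+5-3, 9+2-3, 7+0) = 8
net[5] = max(2+8-3, 5+9-3, 9+5-3, 7+2-3, 7+0) = 11
net[6] = max(2+11-3, 5+8-3, 9+9-3, 7+5-3, 7+2-3, 13+0) = 15
One optimal plan: pieces 3 + 3 (1 cut) → $18 − $3 = $15.

15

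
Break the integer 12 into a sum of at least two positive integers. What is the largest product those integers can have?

Fill g[k] for k=2..12: at each k try every first piece i and multiply by the better of (k−i) uncut or g[k−i].
g[2] = 1*max(1,0) = 1*1 = 1
g[3] = max(1*2, 2*1) = 2
g[4] = max(1*3, 2*2, 3*1) = 4
g[5] = max(1*4, 2*3, 3*2, 4*1) = 6
g[6] = max(1*6, 2*4, 3*3, 4*2, 5*1) = 9
g[7] = max(1*9, 2*6, 3*4, 4*3, 5*2, 6*1) = 12
g[8] = max(1*12, 2*9, 3*6, …, 6*2, 7*1) = 18
g[9] = max(1*18, 2*12, 3*9, …, 7*2, 8*1) = 27
g[10] = max(1*27, 2*18, 3*12, …, 8*2, 9*1) = 36
g[11] = max(1*36, 2*27, 3*18, …, 9*2, 10*1) = 54
g[12] = max(1*54, 2*36, 3*27, …, 10*2, 11*1) = 81
One optimal split: 3 + 3 + 3 + 3; product 3*3*3*3 = 81.

81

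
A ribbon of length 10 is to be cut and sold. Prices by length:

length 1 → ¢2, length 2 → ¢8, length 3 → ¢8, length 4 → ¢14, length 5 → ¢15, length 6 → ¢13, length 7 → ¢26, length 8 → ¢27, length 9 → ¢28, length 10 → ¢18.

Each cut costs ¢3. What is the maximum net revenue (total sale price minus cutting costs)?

Let net[k] be the best obtainable value from length k. For each k, try every first piece i and keep the best of price[i] + net[k−i] minus the 3 cut fee when i<k.
net[1] = 2
net[2] = 8
net[3] = 8
net[4] = 14
net[5] = 15
net[6] = 19  (first piece 2, then net[4]=14)
net[7] = 26
net[8] = 27
net[9] = 31  (first piece 2, then net[7]=26)
net[10] = 32  (first piece 2, then net[8]=27)
One optimal plan: pieces 8 + 2 (1 cut) → ¢35 − ¢3 = ¢32.

32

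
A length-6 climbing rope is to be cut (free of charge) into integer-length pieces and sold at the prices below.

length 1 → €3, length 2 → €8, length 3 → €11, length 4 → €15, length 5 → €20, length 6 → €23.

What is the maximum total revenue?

24

Let best[k] be the best obtainable value from length k. For each k, try every first piece i and keep the best of price[i] + best[k−i].
best[1] = 3
best[2] = max(3+3, 8+0) = 8
best[3] = max(3+8, 8+3, 11+0) = 11
best[4] = max(3+11, 8+8, 11+3, 15+0) = 16
best[5] = max(3+16, 8+11, 11+8, 15+3, 20+0) = 20
best[6] = max(3+20, 8+16, 11+11, 15+8, 20+3, 23+0) = 24
One optimal cutting: 2 + 2 + 2 → €8 + €8 + €8 = €24.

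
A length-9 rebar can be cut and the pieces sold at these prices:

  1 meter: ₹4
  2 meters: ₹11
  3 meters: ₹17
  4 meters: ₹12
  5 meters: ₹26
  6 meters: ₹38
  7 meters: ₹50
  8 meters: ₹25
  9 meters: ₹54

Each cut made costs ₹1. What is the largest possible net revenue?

Build r[k] bottom-up: r[k] = max over allowed piece i of (p[i] + r[k−i]) − 1 per cut.
r[1] = 4
r[2] = max(4+4-1, 11+0) = 11
r[3] = max(4+11-1, 11+4-1, 17+0) = 17
r[4] = max(4+17-1, 11+11-1, 17+4-1, 12+0) = 21
r[5] = max(4+21-1, 11+17-1, 17+11-1, 12+4-1, 26+0) = 27
r[6] = max(4+27-1, 11+21-1, 17+17-1, 12+11-1, 26+4-1, 38+0) = 38
r[7] = max(4+38-1, 11+27-1, 17+21-1, …, 38+4-1, 50+0) = 50
r[8] = max(4+50-1, 11+38-1, 17+27-1, …, 50+4-1, 25+0) = 53
r[9] = max(4+53-1, 11+50-1, 17+38-1, …, 25+4-1, 54+0) = 60
One optimal plan: pieces 7 + 2 (1 cut) → ₹61 − ₹1 = ₹60.

60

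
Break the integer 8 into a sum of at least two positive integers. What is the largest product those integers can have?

Let prod[k] be the best product for length k (with at least one cut). For each first piece i, the rest contributes max(k−i, prod[k−i]).
prod[2] = 1*max(1,0) = 1*1 = 1
prod[3] = 1*max(2,1) = 1*2 = 2
prod[4] = 2*max(2,1) = 2*2 = 4
prod[5] = 2*max(3,2) = 2*3 = 6
prod[6] = 3*max(3,2) = 3*3 = 9
prod[7] = 2*max(5,6) = 2*6 = 12
prod[8] = 2*max(6,9) = 2*9 = 18
One optimal split: 3 + 3 + 2; product 3*3*2 = 18.

18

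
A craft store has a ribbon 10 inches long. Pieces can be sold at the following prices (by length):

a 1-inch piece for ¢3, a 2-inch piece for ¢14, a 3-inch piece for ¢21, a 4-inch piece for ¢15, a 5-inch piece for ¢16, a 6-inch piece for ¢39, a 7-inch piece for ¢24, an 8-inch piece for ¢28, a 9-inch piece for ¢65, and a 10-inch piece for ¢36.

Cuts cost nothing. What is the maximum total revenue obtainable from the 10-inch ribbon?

Build v[k] bottom-up: v[k] = max over allowed piece i of (p[i] + v[k−i]).
v[1] = 3
v[2] = max(3+3, 14+0) = 14
v[3] = max(3+14, 14+3, 21+0) = 21
v[4] = max(3+21, 14+14, 21+3, 15+0) = 28
v[5] = max(3+28, 14+21, 21+14, 15+3, 16+0) = 35
v[6] = max(3+35, 14+28, 21+21, 15+14, 16+3, 39+0) = 42
v[7] = max(3+42, 14+35, 21+28, …, 39+3, 24+0) = 49
v[8] = max(3+49, 14+42, 21+35, …, 24+3, 28+0) = 56
v[9] = max(3+56, 14+49, 21+42, …, 28+3, 65+0) = 65
v[10] = max(3+65, 14+56, 21+49, …, 65+3, 36+0) = 70
One optimal cutting: 2 + 2 + 2 + 2 + 2 → ¢14 + ¢14 + ¢14 + ¢14 + ¢14 = ¢70.

70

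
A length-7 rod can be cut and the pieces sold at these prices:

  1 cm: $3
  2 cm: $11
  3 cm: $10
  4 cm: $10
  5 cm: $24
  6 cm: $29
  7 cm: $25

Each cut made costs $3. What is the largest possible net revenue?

32

Consider every possible first cut. net[k] is the best of p[i]+net[k−i] over all sellable i≤k, charging 3 whenever i<k.
net[1] = 3
net[2] = 11
net[3] = 11  (first piece 1, then net[2]=11)
net[4] = 19  (first piece 2, then net[2]=11)
net[5] = 24
net[6] = 29
net[7] = 32  (first piece 2, then net[5]=24)
One optimal plan: pieces 5 + 2 (1 cut) → $35 − $3 = $32.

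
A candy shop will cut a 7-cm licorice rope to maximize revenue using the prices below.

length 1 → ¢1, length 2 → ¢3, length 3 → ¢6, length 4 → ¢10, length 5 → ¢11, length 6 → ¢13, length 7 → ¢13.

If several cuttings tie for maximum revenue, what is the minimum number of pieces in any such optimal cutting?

Build r[k] bottom-up: r[k] = max over allowed piece i of (p[i] + r[k−i]).
r[1] = 1
r[2] = 3
r[3] = 6
r[4] = 10
r[5] = 11  (first piece 1, then r[4]=10)
r[6] = 13  (first piece 2, then r[4]=10)
r[7] = 16  (first piece 3, then r[4]=10)
Maximum revenue is ¢16.
Now minimize piece count subject to staying optimal: for each k, pieces[k] = 1 + min over i with p[i]+r[k−i]=r[k] of pieces[k−i].
pieces[4] = 1
pieces[5] = 1
pieces[6] = 1
pieces[7] = 2

2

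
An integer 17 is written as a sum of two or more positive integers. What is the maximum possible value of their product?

Fill prod[k] for k=2..17: at each k try every first piece i and multiply by the better of (k−i) uncut or prod[k−i].
Small cases: prod[2]=1, prod[3]=2, prod[4]=4, prod[5]=6, prod[6]=9, prod[7]=12, prod[8]=18, prod[9]=27, prod[10]=36.
prod[11] = 2×max(9,27) = 2×27 = 54
prod[12] = 3×max(9,27) = 3×27 = 81
prod[13] = 2×max(11,54) = 2×54 = 108
prod[14] = 2×max(12,81) = 2×81 = 162
prod[15] = 3×max(12,81) = 3×81 = 243
prod[16] = 2×max(14,162) = 2×162 = 324
prod[17] = 2×max(15,243) = 2×243 = 486
One optimal split: 3 + 3 + 3 + 3 + 3 + 2; product 3×3×3×3×3×2 = 486.

486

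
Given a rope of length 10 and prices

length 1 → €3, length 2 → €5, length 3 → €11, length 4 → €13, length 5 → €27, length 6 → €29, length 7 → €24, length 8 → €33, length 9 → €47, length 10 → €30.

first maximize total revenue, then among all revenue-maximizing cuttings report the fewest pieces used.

2

Build r[k] bottom-up: r[k] = max over allowed piece i of (p[i] + r[k−i]).
r[1] = 3
r[2] = 6  (first piece 1, then r[1]=3)
r[3] = 11
r[4] = 14  (first piece 1, then r[3]=11)
r[5] = 27
r[6] = 30  (first piece 1, then r[5]=27)
r[7] = 33  (first piece 1, then r[6]=30)
r[8] = 38  (first piece 3, then r[5]=27)
r[9] = 47
r[10] = 54  (first piece 5, then r[5]=27)
Maximum revenue is €54.
Now minimize piece count subject to staying optimal: for each k, pieces[k] = 1 + min over i with p[i]+r[k−i]=r[k] of pieces[k−i].
pieces[7] = 3
pieces[8] = 2
pieces[9] = 1
pieces[10] = 2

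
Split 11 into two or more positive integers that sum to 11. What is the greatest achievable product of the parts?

54

Fill f[k] for k=2..11: at each k try every first piece i and multiply by the better of (k−i) uncut or f[k−i].
f[2] = 1·max(1,0) = 1·1 = 1
f[3] = 1·max(2,1) = 1·2 = 2
f[4] = 2·max(2,1) = 2·2 = 4
f[5] = 2·max(3,2) = 2·3 = 6
f[6] = 3·max(3,2) = 3·3 = 9
f[7] = 2·max(5,6) = 2·6 = 12
f[8] = 2·max(6,9) = 2·9 = 18
f[9] = 3·max(6,9) = 3·9 = 27
f[10] = 2·max(8,18) = 2·18 = 36
f[11] = 2·max(9,27) = 2·27 = 54
One optimal split: 3 + 3 + 3 + 2; product 3·3·3·2 = 54.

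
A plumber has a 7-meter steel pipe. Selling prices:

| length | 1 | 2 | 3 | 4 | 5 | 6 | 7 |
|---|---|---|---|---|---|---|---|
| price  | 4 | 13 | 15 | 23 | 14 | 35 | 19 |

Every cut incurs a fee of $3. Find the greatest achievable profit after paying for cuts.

36

Consider every possible first cut. v[k] is the best of p[i]+v[k−i] over all sellable i≤k, charging 3 whenever i<k.
v[1] = 4
v[2] = 13
v[3] = 15
v[4] = 23  (first piece 2, then v[2]=13)
v[5] = 25  (first piece 2, then v[3]=15)
v[6] = 35
v[7] = 36  (first piece 1, then v[6]=35)
One optimal plan: pieces 6 + 1 (1 cut) → $39 − $3 = $36.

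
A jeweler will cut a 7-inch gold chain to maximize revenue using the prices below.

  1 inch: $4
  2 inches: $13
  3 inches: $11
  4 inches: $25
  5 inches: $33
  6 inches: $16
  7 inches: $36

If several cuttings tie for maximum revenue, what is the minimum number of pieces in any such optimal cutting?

Build r[k] bottom-up: r[k] = max over allowed piece i of (p[i] + r[k−i]).
r[1] = 4
r[2] = max(4+4, 13+0) = 13
r[3] = max(4+13, 13+4, 11+0) = 17
r[4] = max(4+17, 13+13, 11+4, 25+0) = 26
r[5] = max(4+26, 13+17, 11+13, 25+4, 33+0) = 33
r[6] = max(4+33, 13+26, 11+17, 25+13, 33+4, 16+0) = 39
r[7] = max(4+39, 13+33, 11+26, …, 16+4, 36+0) = 46
Maximum revenue is $46.
Now minimize piece count subject to staying optimal: for each k, pieces[k] = 1 + min over i with p[i]+r[k−i]=r[k] of pieces[k−i].
pieces[4] = 2
pieces[5] = 1
pieces[6] = 3
pieces[7] = 2

2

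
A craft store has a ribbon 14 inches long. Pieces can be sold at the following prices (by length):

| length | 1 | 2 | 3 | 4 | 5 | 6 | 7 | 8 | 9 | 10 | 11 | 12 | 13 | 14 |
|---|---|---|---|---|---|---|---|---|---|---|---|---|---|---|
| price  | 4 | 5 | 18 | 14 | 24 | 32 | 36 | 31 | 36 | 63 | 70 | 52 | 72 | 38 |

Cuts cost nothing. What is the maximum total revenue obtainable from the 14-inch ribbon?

Build r[k] bottom-up: r[k] = max over allowed piece i of (p[i] + r[k−i]).
r[1] = 4
r[2] = 8  (first piece 1, then r[1]=4)
r[3] = 18
r[4] = 22  (first piece 1, then r[3]=18)
r[5] = 26  (first piece 1, then r[4]=22)
r[6] = 36  (first piece 3, then r[3]=18)
r[7] = 40  (first piece 1, then r[6]=36)
r[8] = 44  (first piece 1, then r[7]=40)
r[9] = 54  (first piece 3, then r[6]=36)
r[10] = 63
r[11] = 70
r[12] = 74  (first piece 1, then r[11]=70)
r[13] = 81  (first piece 3, then r[10]=63)
r[14] = 88  (first piece 3, then r[11]=70)
One optimal cutting: 11 + 3 → ¢70 + ¢18 = ¢88.

88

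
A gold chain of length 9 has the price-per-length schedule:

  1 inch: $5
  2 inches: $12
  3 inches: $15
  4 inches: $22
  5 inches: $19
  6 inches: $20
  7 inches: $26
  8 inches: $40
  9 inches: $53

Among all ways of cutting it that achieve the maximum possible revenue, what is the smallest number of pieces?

Build r[k] bottom-up: r[k] = max over allowed piece i of (p[i] + r[k−i]).
r[1] = 5
r[2] = 12
r[3] = 17  (first piece 1, then r[2]=12)
r[4] = 24  (first piece 2, then r[2]=12)
r[5] = 29  (first piece 1, then r[4]=24)
r[6] = 36  (first piece 2, then r[4]=24)
r[7] = 41  (first piece 1, then r[6]=36)
r[8] = 48  (first piece 2, then r[6]=36)
r[9] = 53  (first piece 1, then r[8]=48)
Maximum revenue is $53.
Now minimize piece count subject to staying optimal: for each k, pieces[k] = 1 + min over i with p[i]+r[k−i]=r[k] of pieces[k−i].
pieces[6] = 3
pieces[7] = 4
pieces[8] = 4
pieces[9] = 1

1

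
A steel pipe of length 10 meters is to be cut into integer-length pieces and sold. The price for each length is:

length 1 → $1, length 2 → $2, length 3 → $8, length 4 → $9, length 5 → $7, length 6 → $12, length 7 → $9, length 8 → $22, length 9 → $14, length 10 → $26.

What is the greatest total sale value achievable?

26

Consider every possible first cut. r[k] is the best of p[i]+r[k−i] over all sellable i≤k.
r[1] = 1
r[2] = 2  (first piece 1, then r[1]=1)
r[3] = 8
r[4] = 9  (first piece 1, then r[3]=8)
r[5] = 10  (first piece 1, then r[4]=9)
r[6] = 16  (first piece 3, then r[3]=8)
r[7] = 17  (first piece 1, then r[6]=16)
r[8] = 22
r[9] = 24  (first piece 3, then r[6]=16)
r[10] = 26
Best is to sell the whole 10-meter piece uncut for $26.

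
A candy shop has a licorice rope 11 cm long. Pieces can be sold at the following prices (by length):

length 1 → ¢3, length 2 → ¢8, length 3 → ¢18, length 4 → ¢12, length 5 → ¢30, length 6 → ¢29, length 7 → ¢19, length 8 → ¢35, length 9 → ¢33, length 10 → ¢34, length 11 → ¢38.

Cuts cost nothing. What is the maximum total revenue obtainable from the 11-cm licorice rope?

66

Build r[k] bottom-up: r[k] = max over allowed piece i of (p[i] + r[k−i]).
r[1] = 3
r[2] = max(3+3, 8+0) = 8
r[3] = max(3+8, 8+3, 18+0) = 18
r[4] = max(3+18, 8+8, 18+3, 12+0) = 21
r[5] = max(3+21, 8+18, 18+8, 12+3, 30+0) = 30
r[6] = max(3+30, 8+21, 18+18, 12+8, 30+3, 29+0) = 36
r[7] = max(3+36, 8+30, 18+21, …, 29+3, 19+0) = 39
r[8] = max(3+39, 8+36, 18+30, …, 19+3, 35+0) = 48
r[9] = max(3+48, 8+39, 18+36, …, 35+3, 33+0) = 54
r[10] = max(3+54, 8+48, 18+39, …, 33+3, 34+0) = 60
r[11] = max(3+60, 8+54, 18+48, …, 34+3, 38+0) = 66
One optimal cutting: 5 + 3 + 3 → ¢30 + ¢18 + ¢18 = ¢66.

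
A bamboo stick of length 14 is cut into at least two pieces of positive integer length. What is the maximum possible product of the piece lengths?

Fill g[k] for k=2..14: at each k try every first piece i and multiply by the better of (k−i) uncut or g[k−i].
g[2] = 1×max(1,0) = 1×1 = 1
g[3] = 1×max(2,1) = 1×2 = 2
g[4] = 2×max(2,1) = 2×2 = 4
g[5] = 2×max(3,2) = 2×3 = 6
g[6] = 3×max(3,2) = 3×3 = 9
g[7] = 2×max(5,6) = 2×6 = 12
g[8] = 2×max(6,9) = 2×9 = 18
g[9] = 3×max(6,9) = 3×9 = 27
g[10] = 2×max(8,18) = 2×18 = 36
g[11] = 2×max(9,27) = 2×27 = 54
g[12] = 3×max(9,27) = 3×27 = 81
g[13] = 2×max(11,54) = 2×54 = 108
g[14] = 2×max(12,81) = 2×81 = 162
One optimal split: 3 + 3 + 3 + 3 + 2; product 3×3×3×3×2 = 162.

162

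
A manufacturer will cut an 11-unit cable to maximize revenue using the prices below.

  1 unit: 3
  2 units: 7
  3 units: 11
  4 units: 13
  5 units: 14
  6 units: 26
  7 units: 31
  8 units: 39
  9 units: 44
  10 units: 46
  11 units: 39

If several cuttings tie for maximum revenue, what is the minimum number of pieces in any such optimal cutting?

Build r[k] bottom-up: r[k] = max over allowed piece i of (p[i] + r[k−i]).
r[1] = 3
r[2] = 7
r[3] = 11
r[4] = 14  (first piece 1, then r[3]=11)
r[5] = 18  (first piece 2, then r[3]=11)
r[6] = 26
r[7] = 31
r[8] = 39
r[9] = 44
r[10] = 47  (first piece 1, then r[9]=44)
r[11] = 51  (first piece 2, then r[9]=44)
Maximum revenue is 51.
Now minimize piece count subject to staying optimal: for each k, pieces[k] = 1 + min over i with p[i]+r[k−i]=r[k] of pieces[k−i].
pieces[8] = 1
pieces[9] = 1
pieces[10] = 2
pieces[11] = 2

2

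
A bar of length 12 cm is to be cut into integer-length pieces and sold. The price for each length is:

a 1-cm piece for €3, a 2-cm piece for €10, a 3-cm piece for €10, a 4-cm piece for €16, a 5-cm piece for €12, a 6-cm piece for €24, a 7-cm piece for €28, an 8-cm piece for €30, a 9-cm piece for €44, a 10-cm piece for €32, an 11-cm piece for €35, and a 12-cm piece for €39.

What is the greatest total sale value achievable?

60

Let v[k] be the best obtainable value from length k. For each k, try every first piece i and keep the best of price[i] + v[k−i].
v[1] = 3
v[2] = 10
v[3] = 13  (first piece 1, then v[2]=10)
v[4] = 20  (first piece 2, then v[2]=10)
v[5] = 23  (first piece 1, then v[4]=20)
v[6] = 30  (first piece 2, then v[4]=20)
v[7] = 33  (first piece 1, then v[6]=30)
v[8] = 40  (first piece 2, then v[6]=30)
v[9] = 44
v[10] = 50  (first piece 2, then v[8]=40)
v[11] = 54  (first piece 2, then v[9]=44)
v[12] = 60  (first piece 2, then v[10]=50)
One optimal cutting: 2 + 2 + 2 + 2 + 2 + 2 → €10 + €10 + €10 + €10 + €10 + €10 = €60.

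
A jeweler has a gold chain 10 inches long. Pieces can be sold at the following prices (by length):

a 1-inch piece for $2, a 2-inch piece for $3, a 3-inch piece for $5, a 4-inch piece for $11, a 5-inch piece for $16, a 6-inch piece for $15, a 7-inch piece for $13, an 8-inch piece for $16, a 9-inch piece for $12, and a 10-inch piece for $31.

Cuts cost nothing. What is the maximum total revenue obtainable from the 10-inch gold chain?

Let v[k] be the best obtainable value from length k. For each k, try every first piece i and keep the best of price[i] + v[k−i].
v[1] = 2
v[2] = max(2+2, 3+0) = 4
v[3] = max(2+4, 3+2, 5+0) = 6
v[4] = max(2+6, 3+4, 5+2, 11+0) = 11
v[5] = max(2+11, 3+6, 5+4, 11+2, 16+0) = 16
v[6] = max(2+16, 3+11, 5+6, 11+4, 16+2, 15+0) = 18
v[7] = max(2+18, 3+16, 5+11, …, 15+2, 13+0) = 20
v[8] = max(2+20, 3+18, 5+16, …, 13+2, 16+0) = 22
v[9] = max(2+22, 3+20, 5+18, …, 16+2, 12+0) = 27
v[10] = max(2+27, 3+22, 5+20, …, 12+2, 31+0) = 32
One optimal cutting: 5 + 5 → $16 + $16 = $32.

32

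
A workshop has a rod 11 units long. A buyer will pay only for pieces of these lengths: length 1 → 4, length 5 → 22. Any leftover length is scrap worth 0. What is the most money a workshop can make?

Let r[k] be the best obtainable value from length k. For each k, try every first piece i and keep the best of price[i] + r[k−i].
r[1] = 4
r[2] = 8  (first piece 1, then r[1]=4)
r[3] = 12  (first piece 1, then r[2]=8)
r[4] = 16  (first piece 1, then r[3]=12)
r[5] = 22
r[6] = 26  (first piece 1, then r[5]=22)
r[7] = 30  (first piece 1, then r[6]=26)
r[8] = 34  (first piece 1, then r[7]=30)
r[9] = 38  (first piece 1, then r[8]=34)
r[10] = 44  (first piece 5, then r[5]=22)
r[11] = 48  (first piece 1, then r[10]=44)
One optimal cutting: 5 + 5 + 1 → 48.

48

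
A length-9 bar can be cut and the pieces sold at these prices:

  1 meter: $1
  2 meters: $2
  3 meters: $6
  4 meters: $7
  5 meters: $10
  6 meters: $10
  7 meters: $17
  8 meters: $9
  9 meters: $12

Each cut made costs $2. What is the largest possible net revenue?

Consider every possible first cut. r[k] is the best of p[i]+r[k−i] over all sellable i≤k, charging 2 whenever i<k.
r[1] = 1
r[2] = max(1+1-2, 2+0) = 2
r[3] = max(1+2-2, 2+1-2, 6+0) = 6
r[4] = max(1+6-2, 2+2-2, 6+1-2, 7+0) = 7
r[5] = max(1+7-2, 2+6-2, 6+2-2, 7+1-2, 10+0) = 10
r[6] = max(1+10-2, 2+7-2, 6+6-2, 7+2-2, 10+1-2, 10+0) = 10
r[7] = max(1+10-2, 2+10-2, 6+7-2, …, 10+1-2, 17+0) = 17
r[8] = max(1+17-2, 2+10-2, 6+10-2, …, 17+1-2, 9+0) = 16
r[9] = max(1+16-2, 2+17-2, 6+10-2, …, 9+1-2, 12+0) = 17
One optimal plan: pieces 7 + 2 (1 cut) → $19 − $2 = $17.

17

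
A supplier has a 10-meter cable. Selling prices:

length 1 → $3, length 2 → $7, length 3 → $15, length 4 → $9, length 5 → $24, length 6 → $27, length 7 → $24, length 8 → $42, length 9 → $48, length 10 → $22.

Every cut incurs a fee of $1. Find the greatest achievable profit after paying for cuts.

50

Let r[k] be the best obtainable value from length k. For each k, try every first piece i and keep the best of price[i] + r[k−i] minus the 1 cut fee when i<k.
r[1] = 3
r[2] = 7
r[3] = 15
r[4] = 17  (first piece 1, then r[3]=15)
r[5] = 24
r[6] = 29  (first piece 3, then r[3]=15)
r[7] = 31  (first piece 1, then r[6]=29)
r[8] = 42
r[9] = 48
r[10] = 50  (first piece 1, then r[9]=48)
One optimal plan: pieces 9 + 1 (1 cut) → $51 − $1 = $50.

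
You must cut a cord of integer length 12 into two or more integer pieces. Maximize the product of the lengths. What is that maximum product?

Let m[k] be the best product for length k (with at least one cut). For each first piece i, the rest contributes max(k−i, m[k−i]).
m[2] = 1*max(1,0) = 1*1 = 1
m[3] = 1*max(2,1) = 1*2 = 2
m[4] = 2*max(2,1) = 2*2 = 4
m[5] = 2*max(3,2) = 2*3 = 6
m[6] = 3*max(3,2) = 3*3 = 9
m[7] = 2*max(5,6) = 2*6 = 12
m[8] = 2*max(6,9) = 2*9 = 18
m[9] = 3*max(6,9) = 3*9 = 27
m[10] = 2*max(8,18) = 2*18 = 36
m[11] = 2*max(9,27) = 2*27 = 54
m[12] = 3*max(9,27) = 3*27 = 81
One optimal split: 3 + 3 + 3 + 3; product 3*3*3*3 = 81.

81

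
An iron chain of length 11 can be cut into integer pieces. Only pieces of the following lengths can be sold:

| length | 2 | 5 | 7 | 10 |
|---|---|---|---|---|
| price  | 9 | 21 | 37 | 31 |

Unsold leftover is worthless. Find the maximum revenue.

55

Consider every possible first cut. best[k] is the best of p[i]+best[k−i] over all sellable i≤k.
best[1] = 0
best[2] = 9
best[3] = 9
best[4] = 18  (first piece 2, then best[2]=9)
best[5] = max(9+9, 21+0) = 21
best[6] = max(9+18, 21+0) = 27
best[7] = max(9+21, 21+9, 37+0) = 37
best[8] = max(9+27, 21+9, 37+0) = 37
best[9] = max(9+37, 21+18, 37+9) = 46
best[10] = max(9+37, 21+21, 37+9, 31+0) = 46
best[11] = max(9+46, 21+27, 37+18, 31+0) = 55
One optimal cutting: 7 + 2 + 2 → $55.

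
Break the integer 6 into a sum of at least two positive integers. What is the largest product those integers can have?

9

Fill g[k] for k=2..6: at each k try every first piece i and multiply by the better of (k−i) uncut or g[k−i].
g[2] = 1·max(1,0) = 1·1 = 1
g[3] = 1·max(2,1) = 1·2 = 2
g[4] = 2·max(2,1) = 2·2 = 4
g[5] = 2·max(3,2) = 2·3 = 6
g[6] = 3·max(3,2) = 3·3 = 9
One optimal split: 3 + 3; product 3·3 = 9.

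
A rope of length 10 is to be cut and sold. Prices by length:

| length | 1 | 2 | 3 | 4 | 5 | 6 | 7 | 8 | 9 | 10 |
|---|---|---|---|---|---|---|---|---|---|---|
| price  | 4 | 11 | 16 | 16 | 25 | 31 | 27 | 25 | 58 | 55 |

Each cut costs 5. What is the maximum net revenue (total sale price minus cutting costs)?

57

Build r[k] bottom-up: r[k] = max over allowed piece i of (p[i] + r[k−i]) − 5 per cut.
r[1] = 4
r[2] = max(4+4-5, 11+0) = 11
r[3] = max(4+11-5, 11+4-5, 16+0) = 16
r[4] = max(4+16-5, 11+11-5, 16+4-5, 16+0) = 17
r[5] = max(4+17-5, 11+16-5, 16+11-5, 16+4-5, 25+0) = 25
r[6] = max(4+25-5, 11+17-5, 16+16-5, 16+11-5, 25+4-5, 31+0) = 31
r[7] = max(4+31-5, 11+25-5, 16+17-5, …, 31+4-5, 27+0) = 31
r[8] = max(4+31-5, 11+31-5, 16+25-5, …, 27+4-5, 25+0) = 37
r[9] = max(4+37-5, 11+31-5, 16+31-5, …, 25+4-5, 58+0) = 58
r[10] = max(4+58-5, 11+37-5, 16+31-5, …, 58+4-5, 55+0) = 57
One optimal plan: pieces 9 + 1 (1 cut) → 62 − 5 = 57.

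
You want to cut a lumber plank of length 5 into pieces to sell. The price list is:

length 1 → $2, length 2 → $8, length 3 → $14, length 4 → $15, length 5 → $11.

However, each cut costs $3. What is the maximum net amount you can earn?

19

Consider every possible first cut. v[k] is the best of p[i]+v[k−i] over all sellable i≤k, charging 3 whenever i<k.
v[1] = 2
v[2] = 8
v[3] = 14
v[4] = 15
v[5] = 19  (first piece 2, then v[3]=14)
One optimal plan: pieces 3 + 2 (1 cut) → $22 − $3 = $19.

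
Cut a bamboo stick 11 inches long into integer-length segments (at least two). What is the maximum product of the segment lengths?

Let P[k] be the best product for length k (with at least one cut). For each first piece i, the rest contributes max(k−i, P[k−i]).
Small cases: P[2]=1, P[3]=2, P[4]=4, P[5]=6.
P[6] = 3·max(3,2) = 3·3 = 9
P[7] = 2·max(5,6) = 2·6 = 12
P[8] = 2·max(6,9) = 2·9 = 18
P[9] = 3·max(6,9) = 3·9 = 27
P[10] = 2·max(8,18) = 2·18 = 36
P[11] = 2·max(9,27) = 2·27 = 54
One optimal split: 3 + 3 + 3 + 2; product 3·3·3·2 = 54.

54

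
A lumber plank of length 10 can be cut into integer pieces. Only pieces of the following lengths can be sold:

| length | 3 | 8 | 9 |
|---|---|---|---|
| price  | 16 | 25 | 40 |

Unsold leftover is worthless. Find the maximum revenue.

48

Build best[k] bottom-up: best[k] = max over allowed piece i of (p[i] + best[k−i]).
best[1] = 0
best[2] = 0
best[3] = 16
best[4] = 16
best[5] = 16
best[6] = 32  (first piece 3, then best[3]=16)
best[7] = 32
best[8] = 32
best[9] = 48  (first piece 3, then best[6]=32)
best[10] = 48
One optimal cutting: pieces 3 + 3 + 3 with 1 foot of scrap → $48.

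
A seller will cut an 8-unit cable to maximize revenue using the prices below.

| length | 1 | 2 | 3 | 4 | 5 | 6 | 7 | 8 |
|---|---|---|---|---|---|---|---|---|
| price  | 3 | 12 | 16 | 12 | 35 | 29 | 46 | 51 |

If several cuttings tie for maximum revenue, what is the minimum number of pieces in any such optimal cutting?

Consider every possible first cut. r[k] is the best of p[i]+r[k−i] over all sellable i≤k.
r[1] = 3
r[2] = 12
r[3] = 16
r[4] = 24  (first piece 2, then r[2]=12)
r[5] = 35
r[6] = 38  (first piece 1, then r[5]=35)
r[7] = 47  (first piece 2, then r[5]=35)
r[8] = 51  (first piece 3, then r[5]=35)
Maximum revenue is $51.
Now minimize piece count subject to staying optimal: for each k, pieces[k] = 1 + min over i with p[i]+r[k−i]=r[k] of pieces[k−i].
pieces[5] = 1
pieces[6] = 2
pieces[7] = 2
pieces[8] = 1

1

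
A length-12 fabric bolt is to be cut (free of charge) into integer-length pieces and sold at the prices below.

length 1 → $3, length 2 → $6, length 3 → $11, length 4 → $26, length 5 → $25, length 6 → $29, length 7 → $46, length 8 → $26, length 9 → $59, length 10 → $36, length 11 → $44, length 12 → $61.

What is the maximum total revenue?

78

Consider every possible first cut. best[k] is the best of p[i]+best[k−i] over all sellable i≤k.
best[1] = 3
best[2] = 6  (first piece 1, then best[1]=3)
best[3] = 11
best[4] = 26
best[5] = 29  (first piece 1, then best[4]=26)
best[6] = 32  (first piece 1, then best[5]=29)
best[7] = 46
best[8] = 52  (first piece 4, then best[4]=26)
best[9] = 59
best[10] = 62  (first piece 1, then best[9]=59)
best[11] = 72  (first piece 4, then best[7]=46)
best[12] = 78  (first piece 4, then best[8]=52)
One optimal cutting: 4 + 4 + 4 → $26 + $26 + $26 = $78.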